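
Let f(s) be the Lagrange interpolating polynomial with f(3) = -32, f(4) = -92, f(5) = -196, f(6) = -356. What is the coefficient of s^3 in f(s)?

L_0(s) = (s - 4)(s - 5)(s - 6) / [-6] = -(1/6)s^3 + (5/2)s^2 - (37/3)s + 20
L_1(s) = (s - 3)(s - 5)(s - 6) / [2] = (1/2)s^3 - 7s^2 + (63/2)s - 45
L_2(s) = (s - 3)(s - 4)(s - 6) / [-2] = -(1/2)s^3 + (13/2)s^2 - 27s + 36
L_3(s) = (s - 3)(s - 4)(s - 5) / [6] = (1/6)s^3 - 2s^2 + (47/6)s - 10
f(s) = (-32)·L_0 + (-92)·L_1 + (-196)·L_2 + (-356)·L_3
Only the coefficient of s^3 is needed; take it from each L_i and combine:
(-32)·(-1/6) + (-92)·(1/2) + (-196)·(-1/2) + (-356)·(1/6) = -2

-2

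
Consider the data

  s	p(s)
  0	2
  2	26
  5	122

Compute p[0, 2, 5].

4

p[0,2] = (26 - 2) / (2 - 0) = 12
p[2,5] = (122 - 26) / (5 - 2) = 32
p[0,2,5] = (32 - 12) / (5 - 0) = 4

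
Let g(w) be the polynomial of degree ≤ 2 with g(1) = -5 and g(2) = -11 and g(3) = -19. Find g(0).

-1

Evaluate each Lagrange basis at w = 0:
L_0(0) = (-2)·(-3)/[(-1)·(-2)] = 3
L_1(0) = (-1)·(-3)/[(1)·(-1)] = -3
L_2(0) = (-1)·(-2)/[(2)·(1)] = 1
Sum: (-5)·(3) + (-11)·(-3) + (-19)·(1) = -1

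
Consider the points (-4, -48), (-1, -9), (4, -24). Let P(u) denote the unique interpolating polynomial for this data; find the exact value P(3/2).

-4

Evaluate each Lagrange basis at u = 3/2:
L_0(3/2) = (5/2)·(-5/2)/[(-3)·(-8)] = -25/96
L_1(3/2) = (11/2)·(-5/2)/[(3)·(-5)] = 11/12
L_2(3/2) = (11/2)·(5/2)/[(8)·(5)] = 11/32
Sum: (-48)·(-25/96) + (-9)·(11/12) + (-24)·(11/32) = -4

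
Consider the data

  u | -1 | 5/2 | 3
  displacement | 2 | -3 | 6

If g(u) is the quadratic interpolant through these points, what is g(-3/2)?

Evaluate each Lagrange basis at u = -3/2:
L_0(-3/2) = (-4)·(-9/2)/[(-7/2)·(-4)] = 9/7
L_1(-3/2) = (-1/2)·(-9/2)/[(7/2)·(-1/2)] = -9/7
L_2(-3/2) = (-1/2)·(-4)/[(4)·(1/2)] = 1
Sum: 2·(9/7) + (-3)·(-9/7) + 6·(1) = 87/7

87/7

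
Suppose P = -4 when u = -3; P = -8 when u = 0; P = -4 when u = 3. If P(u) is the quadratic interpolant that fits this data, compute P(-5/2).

L_0(-5/2) = (-5/2)·(-11/2)/[(-3)·(-6)] = 55/72
L_1(-5/2) = (1/2)·(-11/2)/[(3)·(-3)] = 11/36
L_2(-5/2) = (1/2)·(-5/2)/[(6)·(3)] = -5/72
Sum: (-4)·(55/72) + (-8)·(11/36) + (-4)·(-5/72) = -47/9

-47/9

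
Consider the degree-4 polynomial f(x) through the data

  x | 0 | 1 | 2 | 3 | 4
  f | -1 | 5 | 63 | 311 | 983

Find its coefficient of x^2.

1

Build the Lagrange basis polynomials:
L_0(x) = (x - 1)(x - 2)(x - 3)(x - 4) / [24] = (1/24)x^4 - (5/12)x^3 + (35/24)x^2 - (25/12)x + 1
L_1(x) = x(x - 2)(x - 3)(x - 4) / [-6] = -(1/6)x^4 + (3/2)x^3 - (13/3)x^2 + 4x
L_2(x) = x(x - 1)(x - 3)(x - 4) / [4] = (1/4)x^4 - 2x^3 + (19/4)x^2 - 3x
L_3(x) = x(x - 1)(x - 2)(x - 4) / [-6] = -(1/6)x^4 + (7/6)x^3 - (7/3)x^2 + (4/3)x
L_4(x) = x(x - 1)(x - 2)(x - 3) / [24] = (1/24)x^4 - (1/4)x^3 + (11/24)x^2 - (1/4)x
f(x) = (-1)·L_0 + 5·L_1 + 63·L_2 + 311·L_3 + 983·L_4
Only the coefficient of x^2 is needed; take it from each L_i and combine:
(-1)·(35/24) + 5·(-13/3) + 63·(19/4) + 311·(-7/3) + 983·(11/24) = 1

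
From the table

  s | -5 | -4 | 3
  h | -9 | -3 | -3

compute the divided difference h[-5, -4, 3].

h[-5,-4] = (-3 - (-9)) / (-4 - (-5)) = 6
h[-4,3] = (-3 - (-3)) / (3 - (-4)) = 0
h[-5,-4,3] = (0 - 6) / (3 - (-5)) = -3/4

-3/4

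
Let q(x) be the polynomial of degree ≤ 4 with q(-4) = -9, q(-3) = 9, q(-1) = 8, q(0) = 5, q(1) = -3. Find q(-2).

53/5

Evaluate each Lagrange basis at x = -2:
L_0(-2) = (1)·(-1)·(-2)·(-3)/[(-1)·(-3)·(-4)·(-5)] = -1/10
L_1(-2) = (2)·(-1)·(-2)·(-3)/[(1)·(-2)·(-3)·(-4)] = 1/2
L_2(-2) = (2)·(1)·(-2)·(-3)/[(3)·(2)·(-1)·(-2)] = 1
L_3(-2) = (2)·(1)·(-1)·(-3)/[(4)·(3)·(1)·(-1)] = -1/2
L_4(-2) = (2)·(1)·(-1)·(-2)/[(5)·(4)·(2)·(1)] = 1/10
Sum: (-9)·(-1/10) + 9·(1/2) + 8·(1) + 5·(-1/2) + (-3)·(1/10) = 53/5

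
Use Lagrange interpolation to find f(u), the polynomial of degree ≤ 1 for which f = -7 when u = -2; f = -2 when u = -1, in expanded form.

f(u) = 5u + 3

L_0(u) = (u + 1) / [-1] = -u - 1
L_1(u) = (u + 2) / [1] = u + 2
f(u) = (-7)·L_0 + (-2)·L_1
  (-7)·L_0(u) = 7u + 7
  (-2)·L_1(u) = -2u - 4
Adding term by term: 5u + 3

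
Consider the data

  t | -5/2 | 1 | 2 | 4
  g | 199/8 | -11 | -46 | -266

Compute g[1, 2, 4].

g[1,2] = (-46 - (-11)) / (2 - 1) = -35
g[2,4] = (-266 - (-46)) / (4 - 2) = -110
g[1,2,4] = (-110 - (-35)) / (4 - 1) = -25

-25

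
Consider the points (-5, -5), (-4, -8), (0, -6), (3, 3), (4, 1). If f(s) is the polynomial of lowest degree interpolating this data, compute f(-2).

L_0(-2) = (2)·(-2)·(-5)·(-6)/[(-1)·(-5)·(-8)·(-9)] = -1/3
L_1(-2) = (3)·(-2)·(-5)·(-6)/[(1)·(-4)·(-7)·(-8)] = 45/56
L_2(-2) = (3)·(2)·(-5)·(-6)/[(5)·(4)·(-3)·(-4)] = 3/4
L_3(-2) = (3)·(2)·(-2)·(-6)/[(8)·(7)·(3)·(-1)] = -3/7
L_4(-2) = (3)·(2)·(-2)·(-5)/[(9)·(8)·(4)·(1)] = 5/24
Sum: (-5)·(-1/3) + (-8)·(45/56) + (-6)·(3/4) + 3·(-3/7) + 1·(5/24) = -579/56

-579/56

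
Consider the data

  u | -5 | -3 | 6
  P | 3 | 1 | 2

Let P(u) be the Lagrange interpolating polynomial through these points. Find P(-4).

188/99

Evaluate each Lagrange basis at u = -4:
L_0(-4) = (-1)·(-10)/[(-2)·(-11)] = 5/11
L_1(-4) = (1)·(-10)/[(2)·(-9)] = 5/9
L_2(-4) = (1)·(-1)/[(11)·(9)] = -1/99
Sum: 3·(5/11) + 1·(5/9) + 2·(-1/99) = 188/99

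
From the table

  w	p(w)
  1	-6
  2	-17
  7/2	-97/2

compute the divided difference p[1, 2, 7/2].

-4

p[1,2] = (-17 - (-6)) / (2 - 1) = -11
p[2,7/2] = (-97/2 - (-17)) / (7/2 - 2) = -21
p[1,2,7/2] = (-21 - (-11)) / (7/2 - 1) = -4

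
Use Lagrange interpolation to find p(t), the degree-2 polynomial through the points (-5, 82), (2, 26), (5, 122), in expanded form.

p(t) = 4t^2 + 4t + 2

Build the Lagrange basis polynomials:
L_0(t) = (t - 2)(t - 5) / [70] = (1/70)t^2 - (1/10)t + 1/7
L_1(t) = (t + 5)(t - 5) / [-21] = -(1/21)t^2 + 25/21
L_2(t) = (t + 5)(t - 2) / [30] = (1/30)t^2 + (1/10)t - 1/3
p(t) = 82·L_0 + 26·L_1 + 122·L_2
  82·L_0(t) = (41/35)t^2 - (41/5)t + 82/7
  26·L_1(t) = -(26/21)t^2 + 650/21
  122·L_2(t) = (61/15)t^2 + (61/5)t - 122/3
Adding term by term: 4t^2 + 4t + 2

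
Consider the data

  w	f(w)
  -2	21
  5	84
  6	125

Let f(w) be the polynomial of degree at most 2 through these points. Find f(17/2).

525/2

Evaluate each Lagrange basis at w = 17/2:
L_0(17/2) = (7/2)·(5/2)/[(-7)·(-8)] = 5/32
L_1(17/2) = (21/2)·(5/2)/[(7)·(-1)] = -15/4
L_2(17/2) = (21/2)·(7/2)/[(8)·(1)] = 147/32
Sum: 21·(5/32) + 84·(-15/4) + 125·(147/32) = 525/2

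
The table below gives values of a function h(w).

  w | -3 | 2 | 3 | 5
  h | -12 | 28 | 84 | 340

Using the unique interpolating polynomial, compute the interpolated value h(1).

4

Using Newton's divided-difference form:
h[-3,2] = (28 - (-12)) / (2 - (-3)) = 8
h[2,3] = (84 - 28) / (3 - 2) = 56
h[3,5] = (340 - 84) / (5 - 3) = 128
h[-3,2,3] = (56 - 8) / (3 - (-3)) = 8
h[2,3,5] = (128 - 56) / (5 - 2) = 24
h[-3,2,3,5] = (24 - 8) / (5 - (-3)) = 2
h(1) = -12 + 8·(4) + 8·(4)·(-1) + 2·(4)·(-1)·(-2) = 4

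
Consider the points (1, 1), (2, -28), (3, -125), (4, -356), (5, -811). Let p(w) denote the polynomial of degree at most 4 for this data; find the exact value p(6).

-1604

L_0(6) = (4)·(3)·(2)·(1)/[(-1)·(-2)·(-3)·(-4)] = 1
L_1(6) = (5)·(3)·(2)·(1)/[(1)·(-1)·(-2)·(-3)] = -5
L_2(6) = (5)·(4)·(2)·(1)/[(2)·(1)·(-1)·(-2)] = 10
L_3(6) = (5)·(4)·(3)·(1)/[(3)·(2)·(1)·(-1)] = -10
L_4(6) = (5)·(4)·(3)·(2)/[(4)·(3)·(2)·(1)] = 5
Sum: 1·(1) + (-28)·(-5) + (-125)·(10) + (-356)·(-10) + (-811)·(5) = -1604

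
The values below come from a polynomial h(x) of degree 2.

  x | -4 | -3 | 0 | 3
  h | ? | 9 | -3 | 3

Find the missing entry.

The 3 known values determine h uniquely (degree ≤ 2).
L_0(-4) = (-4)·(-7)/[(-3)·(-6)] = 14/9
L_1(-4) = (-1)·(-7)/[(3)·(-3)] = -7/9
L_2(-4) = (-1)·(-4)/[(6)·(3)] = 2/9
Sum: 9·(14/9) + (-3)·(-7/9) + 3·(2/9) = 17

17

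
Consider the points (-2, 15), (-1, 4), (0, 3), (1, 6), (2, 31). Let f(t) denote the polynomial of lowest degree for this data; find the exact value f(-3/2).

111/16

Evaluate each Lagrange basis at t = -3/2:
L_0(-3/2) = (-1/2)·(-3/2)·(-5/2)·(-7/2)/[(-1)·(-2)·(-3)·(-4)] = 35/128
L_1(-3/2) = (1/2)·(-3/2)·(-5/2)·(-7/2)/[(1)·(-1)·(-2)·(-3)] = 35/32
L_2(-3/2) = (1/2)·(-1/2)·(-5/2)·(-7/2)/[(2)·(1)·(-1)·(-2)] = -35/64
L_3(-3/2) = (1/2)·(-1/2)·(-3/2)·(-7/2)/[(3)·(2)·(1)·(-1)] = 7/32
L_4(-3/2) = (1/2)·(-1/2)·(-3/2)·(-5/2)/[(4)·(3)·(2)·(1)] = -5/128
Sum: 15·(35/128) + 4·(35/32) + 3·(-35/64) + 6·(7/32) + 31·(-5/128) = 111/16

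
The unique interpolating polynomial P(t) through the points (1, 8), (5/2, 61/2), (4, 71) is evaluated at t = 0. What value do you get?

3

Evaluate each Lagrange basis at t = 0:
L_0(0) = (-5/2)·(-4)/[(-3/2)·(-3)] = 20/9
L_1(0) = (-1)·(-4)/[(3/2)·(-3/2)] = -16/9
L_2(0) = (-1)·(-5/2)/[(3)·(3/2)] = 5/9
Sum: 8·(20/9) + 61/2·(-16/9) + 71·(5/9) = 3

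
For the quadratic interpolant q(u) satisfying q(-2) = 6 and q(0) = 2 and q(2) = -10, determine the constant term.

Build the Lagrange basis polynomials:
L_0(u) = u(u - 2) / [8] = (1/8)u^2 - (1/4)u
L_1(u) = (u + 2)(u - 2) / [-4] = -(1/4)u^2 + 1
L_2(u) = (u + 2)u / [8] = (1/8)u^2 + (1/4)u
q(u) = 6·L_0 + 2·L_1 + (-10)·L_2
Only the constant term is needed; take it from each L_i and combine:
6·(0) + 2·(1) + (-10)·(0) = 2

2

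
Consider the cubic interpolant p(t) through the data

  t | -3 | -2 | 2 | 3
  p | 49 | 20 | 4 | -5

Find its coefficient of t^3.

-1

The leading coefficient equals the top divided difference p[-3,-2,2,3].
p[-3,-2] = (20 - 49) / (-2 - (-3)) = -29
p[-2,2] = (4 - 20) / (2 - (-2)) = -4
p[2,3] = (-5 - 4) / (3 - 2) = -9
p[-3,-2,2] = (-4 - (-29)) / (2 - (-3)) = 5
p[-2,2,3] = (-9 - (-4)) / (3 - (-2)) = -1
p[-3,-2,2,3] = (-1 - 5) / (3 - (-3)) = -1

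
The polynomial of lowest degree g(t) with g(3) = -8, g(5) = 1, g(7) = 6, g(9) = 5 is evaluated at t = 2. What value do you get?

Evaluate each Lagrange basis at t = 2:
L_0(2) = (-3)·(-5)·(-7)/[(-2)·(-4)·(-6)] = 35/16
L_1(2) = (-1)·(-5)·(-7)/[(2)·(-2)·(-4)] = -35/16
L_2(2) = (-1)·(-3)·(-7)/[(4)·(2)·(-2)] = 21/16
L_3(2) = (-1)·(-3)·(-5)/[(6)·(4)·(2)] = -5/16
Sum: (-8)·(35/16) + 1·(-35/16) + 6·(21/16) + 5·(-5/16) = -107/8

-107/8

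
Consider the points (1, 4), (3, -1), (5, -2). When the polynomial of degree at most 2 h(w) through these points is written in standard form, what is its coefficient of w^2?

The leading coefficient equals the top divided difference h[1,3,5].
h[1,3] = (-1 - 4) / (3 - 1) = -5/2
h[3,5] = (-2 - (-1)) / (5 - 3) = -1/2
h[1,3,5] = (-1/2 - (-5/2)) / (5 - 1) = 1/2

1/2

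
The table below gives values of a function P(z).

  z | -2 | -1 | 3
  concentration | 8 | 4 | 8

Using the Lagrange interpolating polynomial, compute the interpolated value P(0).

2

Evaluate each Lagrange basis at z = 0:
L_0(0) = (1)·(-3)/[(-1)·(-5)] = -3/5
L_1(0) = (2)·(-3)/[(1)·(-4)] = 3/2
L_2(0) = (2)·(1)/[(5)·(4)] = 1/10
Sum: 8·(-3/5) + 4·(3/2) + 8·(1/10) = 2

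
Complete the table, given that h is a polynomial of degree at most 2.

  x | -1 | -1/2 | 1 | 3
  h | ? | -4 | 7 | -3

-235/21

The 3 known values determine h uniquely (degree ≤ 2).
Evaluate each Lagrange basis at x = -1:
L_0(-1) = (-2)·(-4)/[(-3/2)·(-7/2)] = 32/21
L_1(-1) = (-1/2)·(-4)/[(3/2)·(-2)] = -2/3
L_2(-1) = (-1/2)·(-2)/[(7/2)·(2)] = 1/7
Sum: (-4)·(32/21) + 7·(-2/3) + (-3)·(1/7) = -235/21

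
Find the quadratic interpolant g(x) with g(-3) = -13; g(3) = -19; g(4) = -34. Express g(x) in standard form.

g(x) = -2x^2 - x + 2

Build the Lagrange basis polynomials:
L_0(x) = (x - 3)(x - 4) / [42] = (1/42)x^2 - (1/6)x + 2/7
L_1(x) = (x + 3)(x - 4) / [-6] = -(1/6)x^2 + (1/6)x + 2
L_2(x) = (x + 3)(x - 3) / [7] = (1/7)x^2 - 9/7
g(x) = (-13)·L_0 + (-19)·L_1 + (-34)·L_2
  (-13)·L_0(x) = -(13/42)x^2 + (13/6)x - 26/7
  (-19)·L_1(x) = (19/6)x^2 - (19/6)x - 38
  (-34)·L_2(x) = -(34/7)x^2 + 306/7
Adding term by term: -2x^2 - x + 2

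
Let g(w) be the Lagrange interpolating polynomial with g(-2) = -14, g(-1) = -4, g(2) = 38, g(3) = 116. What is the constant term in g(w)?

Build the Lagrange basis polynomials:
L_0(w) = (w + 1)(w - 2)(w - 3) / [-20] = -(1/20)w^3 + (1/5)w^2 - (1/20)w - 3/10
L_1(w) = (w + 2)(w - 2)(w - 3) / [12] = (1/12)w^3 - (1/4)w^2 - (1/3)w + 1
L_2(w) = (w + 2)(w + 1)(w - 3) / [-12] = -(1/12)w^3 + (7/12)w + 1/2
L_3(w) = (w + 2)(w + 1)(w - 2) / [20] = (1/20)w^3 + (1/20)w^2 - (1/5)w - 1/5
g(w) = (-14)·L_0 + (-4)·L_1 + 38·L_2 + 116·L_3
Only the constant term is needed; take it from each L_i and combine:
(-14)·(-3/10) + (-4)·(1) + 38·(1/2) + 116·(-1/5) = -4

-4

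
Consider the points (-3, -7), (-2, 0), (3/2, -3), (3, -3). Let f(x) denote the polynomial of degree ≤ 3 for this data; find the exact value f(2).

-704/189

L_0(2) = (4)·(1/2)·(-1)/[(-1)·(-9/2)·(-6)] = 2/27
L_1(2) = (5)·(1/2)·(-1)/[(1)·(-7/2)·(-5)] = -1/7
L_2(2) = (5)·(4)·(-1)/[(9/2)·(7/2)·(-3/2)] = 160/189
L_3(2) = (5)·(4)·(1/2)/[(6)·(5)·(3/2)] = 2/9
Sum: (-7)·(2/27) + 0 + (-3)·(160/189) + (-3)·(2/9) = -704/189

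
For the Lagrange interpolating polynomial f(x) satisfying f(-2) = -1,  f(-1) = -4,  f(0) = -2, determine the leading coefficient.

5/2

Build the Lagrange basis polynomials:
L_0(x) = (x + 1)x / [2] = (1/2)x^2 + (1/2)x
L_1(x) = (x + 2)x / [-1] = -x^2 - 2x
L_2(x) = (x + 2)(x + 1) / [2] = (1/2)x^2 + (3/2)x + 1
f(x) = (-1)·L_0 + (-4)·L_1 + (-2)·L_2
Only the coefficient of x^2 is needed; take it from each L_i and combine:
(-1)·(1/2) + (-4)·(-1) + (-2)·(1/2) = 5/2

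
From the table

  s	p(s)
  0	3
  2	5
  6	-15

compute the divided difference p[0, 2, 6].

p[0,2] = (5 - 3) / (2 - 0) = 1
p[2,6] = (-15 - 5) / (6 - 2) = -5
p[0,2,6] = (-5 - 1) / (6 - 0) = -1

-1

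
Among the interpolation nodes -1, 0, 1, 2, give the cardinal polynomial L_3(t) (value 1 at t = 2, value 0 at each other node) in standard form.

L_3(t) = (1/6)t^3 - (1/6)t

L_3(t) = (t + 1)t(t - 1) / [(3)·(2)·(1)]
       = (t^3 - t) / (6)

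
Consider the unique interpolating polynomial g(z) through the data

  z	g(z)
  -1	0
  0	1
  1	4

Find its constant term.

Build the Lagrange basis polynomials:
L_0(z) = z(z - 1) / [2] = (1/2)z^2 - (1/2)z
L_1(z) = (z + 1)(z - 1) / [-1] = -z^2 + 1
L_2(z) = (z + 1)z / [2] = (1/2)z^2 + (1/2)z
g(z) = 0·L_0 + 1·L_1 + 4·L_2
Only the constant term is needed; take it from each L_i and combine:
0·(0) + 1·(1) + 4·(0) = 1

1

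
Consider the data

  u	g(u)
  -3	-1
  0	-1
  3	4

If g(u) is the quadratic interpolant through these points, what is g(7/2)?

L_0(7/2) = (7/2)·(1/2)/[(-3)·(-6)] = 7/72
L_1(7/2) = (13/2)·(1/2)/[(3)·(-3)] = -13/36
L_2(7/2) = (13/2)·(7/2)/[(6)·(3)] = 91/72
Sum: (-1)·(7/72) + (-1)·(-13/36) + 4·(91/72) = 383/72

383/72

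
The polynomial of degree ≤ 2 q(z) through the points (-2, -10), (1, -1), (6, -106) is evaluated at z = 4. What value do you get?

Using Newton's divided-difference form:
q[-2,1] = (-1 - (-10)) / (1 - (-2)) = 3
q[1,6] = (-106 - (-1)) / (6 - 1) = -21
q[-2,1,6] = (-21 - 3) / (6 - (-2)) = -3
q(4) = -10 + 3·(6) + (-3)·(6)·(3) = -46

-46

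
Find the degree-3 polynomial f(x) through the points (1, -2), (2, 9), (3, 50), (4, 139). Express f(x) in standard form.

Build the Lagrange basis polynomials:
L_0(x) = (x - 2)(x - 3)(x - 4) / [-6] = -(1/6)x^3 + (3/2)x^2 - (13/3)x + 4
L_1(x) = (x - 1)(x - 3)(x - 4) / [2] = (1/2)x^3 - 4x^2 + (19/2)x - 6
L_2(x) = (x - 1)(x - 2)(x - 4) / [-2] = -(1/2)x^3 + (7/2)x^2 - 7x + 4
L_3(x) = (x - 1)(x - 2)(x - 3) / [6] = (1/6)x^3 - x^2 + (11/6)x - 1
f(x) = (-2)·L_0 + 9·L_1 + 50·L_2 + 139·L_3
  (-2)·L_0(x) = (1/3)x^3 - 3x^2 + (26/3)x - 8
  9·L_1(x) = (9/2)x^3 - 36x^2 + (171/2)x - 54
  50·L_2(x) = -25x^3 + 175x^2 - 350x + 200
  139·L_3(x) = (139/6)x^3 - 139x^2 + (1529/6)x - 139
Adding term by term: 3x^3 - 3x^2 - x - 1

f(x) = 3x^3 - 3x^2 - x - 1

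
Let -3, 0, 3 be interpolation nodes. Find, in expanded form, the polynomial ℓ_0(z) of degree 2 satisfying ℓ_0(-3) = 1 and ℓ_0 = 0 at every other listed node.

ℓ_0(z) = z(z - 3) / [(-3)·(-6)]
       = (z^2 - 3z) / (18)

ℓ_0(z) = (1/18)z^2 - (1/6)z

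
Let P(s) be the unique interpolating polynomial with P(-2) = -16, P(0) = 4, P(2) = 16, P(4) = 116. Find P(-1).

L_0(-1) = (-1)·(-3)·(-5)/[(-2)·(-4)·(-6)] = 5/16
L_1(-1) = (1)·(-3)·(-5)/[(2)·(-2)·(-4)] = 15/16
L_2(-1) = (1)·(-1)·(-5)/[(4)·(2)·(-2)] = -5/16
L_3(-1) = (1)·(-1)·(-3)/[(6)·(4)·(2)] = 1/16
Sum: (-16)·(5/16) + 4·(15/16) + 16·(-5/16) + 116·(1/16) = 1

1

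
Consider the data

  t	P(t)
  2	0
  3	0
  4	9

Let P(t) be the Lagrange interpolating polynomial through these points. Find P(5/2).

-9/8

L_0(5/2) = (-1/2)·(-3/2)/[(-1)·(-2)] = 3/8
L_1(5/2) = (1/2)·(-3/2)/[(1)·(-1)] = 3/4
L_2(5/2) = (1/2)·(-1/2)/[(2)·(1)] = -1/8
Sum: 0 + 0 + 9·(-1/8) = -9/8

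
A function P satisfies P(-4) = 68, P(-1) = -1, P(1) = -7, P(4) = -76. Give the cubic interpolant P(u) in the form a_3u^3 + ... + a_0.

P(u) = -u^3 - 2u - 4

Newton's divided differences:
P[-4,-1] = (-1 - 68) / (-1 - (-4)) = -23
P[-1,1] = (-7 - (-1)) / (1 - (-1)) = -3
P[1,4] = (-76 - (-7)) / (4 - 1) = -23
P[-4,-1,1] = (-3 - (-23)) / (1 - (-4)) = 4
P[-1,1,4] = (-23 - (-3)) / (4 - (-1)) = -4
P[-4,-1,1,4] = (-4 - 4) / (4 - (-4)) = -1
P(u) = 68 + (-23)·(u + 4) + 4·(u + 4)(u + 1) + (-1)·(u + 4)(u + 1)(u - 1)
Expanding: P(u) = -u^3 - 2u - 4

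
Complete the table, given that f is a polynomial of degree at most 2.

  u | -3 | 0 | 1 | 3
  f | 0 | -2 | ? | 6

-4/9

The 3 known values determine f uniquely (degree ≤ 2).
Evaluate each Lagrange basis at u = 1:
L_0(1) = (1)·(-2)/[(-3)·(-6)] = -1/9
L_1(1) = (4)·(-2)/[(3)·(-3)] = 8/9
L_2(1) = (4)·(1)/[(6)·(3)] = 2/9
Sum: 0 + (-2)·(8/9) + 6·(2/9) = -4/9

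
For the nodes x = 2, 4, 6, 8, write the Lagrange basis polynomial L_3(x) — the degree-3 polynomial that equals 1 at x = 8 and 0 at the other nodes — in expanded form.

L_3(x) = (1/48)x^3 - (1/4)x^2 + (11/12)x - 1

L_3(x) = (x - 2)(x - 4)(x - 6) / [(6)·(4)·(2)]
       = (x^3 - 12x^2 + 44x - 48) / (48)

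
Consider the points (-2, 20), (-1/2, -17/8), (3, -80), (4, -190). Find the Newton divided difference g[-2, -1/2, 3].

g[-2,-1/2] = (-17/8 - 20) / (-1/2 - (-2)) = -59/4
g[-1/2,3] = (-80 - (-17/8)) / (3 - (-1/2)) = -89/4
g[-2,-1/2,3] = (-89/4 - (-59/4)) / (3 - (-2)) = -3/2

-3/2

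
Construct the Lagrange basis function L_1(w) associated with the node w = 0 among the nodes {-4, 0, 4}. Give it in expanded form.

L_1(w) = (w + 4)(w - 4) / [(4)·(-4)]
       = (w^2 - 16) / (-16)

L_1(w) = -(1/16)w^2 + 1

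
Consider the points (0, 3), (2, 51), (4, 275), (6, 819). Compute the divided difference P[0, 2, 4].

P[0,2] = (51 - 3) / (2 - 0) = 24
P[2,4] = (275 - 51) / (4 - 2) = 112
P[0,2,4] = (112 - 24) / (4 - 0) = 22

22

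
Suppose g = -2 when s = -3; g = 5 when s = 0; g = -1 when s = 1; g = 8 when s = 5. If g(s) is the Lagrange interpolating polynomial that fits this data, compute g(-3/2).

141/16

L_0(-3/2) = (-3/2)·(-5/2)·(-13/2)/[(-3)·(-4)·(-8)] = 65/256
L_1(-3/2) = (3/2)·(-5/2)·(-13/2)/[(3)·(-1)·(-5)] = 13/8
L_2(-3/2) = (3/2)·(-3/2)·(-13/2)/[(4)·(1)·(-4)] = -117/128
L_3(-3/2) = (3/2)·(-3/2)·(-5/2)/[(8)·(5)·(4)] = 9/256
Sum: (-2)·(65/256) + 5·(13/8) + (-1)·(-117/128) + 8·(9/256) = 141/16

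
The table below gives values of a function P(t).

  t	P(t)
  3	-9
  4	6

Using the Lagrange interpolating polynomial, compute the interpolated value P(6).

36

Evaluate each Lagrange basis at t = 6:
L_0(6) = (2)/[(-1)] = -2
L_1(6) = (3)/[(1)] = 3
Sum: (-9)·(-2) + 6·(3) = 36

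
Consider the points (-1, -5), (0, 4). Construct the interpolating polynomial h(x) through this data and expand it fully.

h(x) = 9x + 4

L_0(x) = x / [-1] = -x
L_1(x) = (x + 1) / [1] = x + 1
h(x) = (-5)·L_0 + 4·L_1
  (-5)·L_0(x) = 5x
  4·L_1(x) = 4x + 4
Adding term by term: 9x + 4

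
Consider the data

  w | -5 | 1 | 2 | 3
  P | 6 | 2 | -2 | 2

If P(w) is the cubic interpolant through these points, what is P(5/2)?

Using Newton's divided-difference form:
P[-5,1] = (2 - 6) / (1 - (-5)) = -2/3
P[1,2] = (-2 - 2) / (2 - 1) = -4
P[2,3] = (2 - (-2)) / (3 - 2) = 4
P[-5,1,2] = (-4 - (-2/3)) / (2 - (-5)) = -10/21
P[1,2,3] = (4 - (-4)) / (3 - 1) = 4
P[-5,1,2,3] = (4 - (-10/21)) / (3 - (-5)) = 47/84
P(5/2) = 6 + (-2/3)·(15/2) + (-10/21)·(15/2)·(3/2) + (47/84)·(15/2)·(3/2)·(1/2) = -271/224

-271/224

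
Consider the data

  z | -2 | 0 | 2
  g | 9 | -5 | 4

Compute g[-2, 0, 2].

g[-2,0] = (-5 - 9) / (0 - (-2)) = -7
g[0,2] = (4 - (-5)) / (2 - 0) = 9/2
g[-2,0,2] = (9/2 - (-7)) / (2 - (-2)) = 23/8

23/8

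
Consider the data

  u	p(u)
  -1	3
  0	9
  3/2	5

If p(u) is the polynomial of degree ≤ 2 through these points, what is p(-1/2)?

Using Newton's divided-difference form:
p[-1,0] = (9 - 3) / (0 - (-1)) = 6
p[0,3/2] = (5 - 9) / (3/2 - 0) = -8/3
p[-1,0,3/2] = (-8/3 - 6) / (3/2 - (-1)) = -52/15
p(-1/2) = 3 + 6·(1/2) + (-52/15)·(1/2)·(-1/2) = 103/15

103/15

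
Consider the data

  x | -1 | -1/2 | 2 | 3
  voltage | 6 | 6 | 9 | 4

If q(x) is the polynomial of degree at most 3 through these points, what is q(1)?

Evaluate each Lagrange basis at x = 1:
L_0(1) = (3/2)·(-1)·(-2)/[(-1/2)·(-3)·(-4)] = -1/2
L_1(1) = (2)·(-1)·(-2)/[(1/2)·(-5/2)·(-7/2)] = 32/35
L_2(1) = (2)·(3/2)·(-2)/[(3)·(5/2)·(-1)] = 4/5
L_3(1) = (2)·(3/2)·(-1)/[(4)·(7/2)·(1)] = -3/14
Sum: 6·(-1/2) + 6·(32/35) + 9·(4/5) + 4·(-3/14) = 309/35

309/35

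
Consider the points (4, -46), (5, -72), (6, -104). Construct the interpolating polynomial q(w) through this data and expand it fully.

L_0(w) = (w - 5)(w - 6) / [2] = (1/2)w^2 - (11/2)w + 15
L_1(w) = (w - 4)(w - 6) / [-1] = -w^2 + 10w - 24
L_2(w) = (w - 4)(w - 5) / [2] = (1/2)w^2 - (9/2)w + 10
q(w) = (-46)·L_0 + (-72)·L_1 + (-104)·L_2
  (-46)·L_0(w) = -23w^2 + 253w - 690
  (-72)·L_1(w) = 72w^2 - 720w + 1728
  (-104)·L_2(w) = -52w^2 + 468w - 1040
Adding term by term: -3w^2 + w - 2

q(w) = -3w^2 + w - 2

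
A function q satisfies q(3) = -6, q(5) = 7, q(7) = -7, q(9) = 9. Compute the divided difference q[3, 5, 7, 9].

q[3,5] = (7 - (-6)) / (5 - 3) = 13/2
q[5,7] = (-7 - 7) / (7 - 5) = -7
q[7,9] = (9 - (-7)) / (9 - 7) = 8
q[3,5,7] = (-7 - 13/2) / (7 - 3) = -27/8
q[5,7,9] = (8 - (-7)) / (9 - 5) = 15/4
q[3,5,7,9] = (15/4 - (-27/8)) / (9 - 3) = 19/16

19/16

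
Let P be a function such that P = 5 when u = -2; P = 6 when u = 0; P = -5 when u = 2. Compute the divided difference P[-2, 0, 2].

-3/2

P[-2,0] = (6 - 5) / (0 - (-2)) = 1/2
P[0,2] = (-5 - 6) / (2 - 0) = -11/2
P[-2,0,2] = (-11/2 - 1/2) / (2 - (-2)) = -3/2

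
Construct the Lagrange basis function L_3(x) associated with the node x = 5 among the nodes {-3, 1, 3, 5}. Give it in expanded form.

L_3(x) = (x + 3)(x - 1)(x - 3) / [(8)·(4)·(2)]
       = (x^3 - x^2 - 9x + 9) / (64)

L_3(x) = (1/64)x^3 - (1/64)x^2 - (9/64)x + 9/64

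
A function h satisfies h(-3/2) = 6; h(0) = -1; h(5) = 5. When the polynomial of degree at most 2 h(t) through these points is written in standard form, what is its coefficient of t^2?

The leading coefficient equals the top divided difference h[-3/2,0,5].
h[-3/2,0] = (-1 - 6) / (0 - (-3/2)) = -14/3
h[0,5] = (5 - (-1)) / (5 - 0) = 6/5
h[-3/2,0,5] = (6/5 - (-14/3)) / (5 - (-3/2)) = 176/195

176/195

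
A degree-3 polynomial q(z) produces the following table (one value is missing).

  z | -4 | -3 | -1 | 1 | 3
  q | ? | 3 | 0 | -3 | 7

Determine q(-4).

7/16

The 4 known values determine q uniquely (degree ≤ 3).
L_0(-4) = (-3)·(-5)·(-7)/[(-2)·(-4)·(-6)] = 35/16
L_1(-4) = (-1)·(-5)·(-7)/[(2)·(-2)·(-4)] = -35/16
L_2(-4) = (-1)·(-3)·(-7)/[(4)·(2)·(-2)] = 21/16
L_3(-4) = (-1)·(-3)·(-5)/[(6)·(4)·(2)] = -5/16
Sum: 3·(35/16) + 0 + (-3)·(21/16) + 7·(-5/16) = 7/16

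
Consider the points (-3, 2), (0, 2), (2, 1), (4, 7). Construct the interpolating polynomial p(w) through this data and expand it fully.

Build the Lagrange basis polynomials:
L_0(w) = w(w - 2)(w - 4) / [-105] = -(1/105)w^3 + (2/35)w^2 - (8/105)w
L_1(w) = (w + 3)(w - 2)(w - 4) / [24] = (1/24)w^3 - (1/8)w^2 - (5/12)w + 1
L_2(w) = (w + 3)w(w - 4) / [-20] = -(1/20)w^3 + (1/20)w^2 + (3/5)w
L_3(w) = (w + 3)w(w - 2) / [56] = (1/56)w^3 + (1/56)w^2 - (3/28)w
p(w) = 2·L_0 + 2·L_1 + 1·L_2 + 7·L_3
  2·L_0(w) = -(2/105)w^3 + (4/35)w^2 - (16/105)w
  2·L_1(w) = (1/12)w^3 - (1/4)w^2 - (5/6)w + 2
  1·L_2(w) = -(1/20)w^3 + (1/20)w^2 + (3/5)w
  7·L_3(w) = (1/8)w^3 + (1/8)w^2 - (3/4)w
Adding term by term: (39/280)w^3 + (11/280)w^2 - (159/140)w + 2

p(w) = (39/280)w^3 + (11/280)w^2 - (159/140)w + 2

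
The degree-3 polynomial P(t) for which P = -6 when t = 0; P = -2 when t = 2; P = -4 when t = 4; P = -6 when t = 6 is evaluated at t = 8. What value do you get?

-2

Using Newton's divided-difference form:
P[0,2] = (-2 - (-6)) / (2 - 0) = 2
P[2,4] = (-4 - (-2)) / (4 - 2) = -1
P[4,6] = (-6 - (-4)) / (6 - 4) = -1
P[0,2,4] = (-1 - 2) / (4 - 0) = -3/4
P[2,4,6] = (-1 - (-1)) / (6 - 2) = 0
P[0,2,4,6] = (0 - (-3/4)) / (6 - 0) = 1/8
P(8) = -6 + 2·(8) + (-3/4)·(8)·(6) + (1/8)·(8)·(6)·(4) = -2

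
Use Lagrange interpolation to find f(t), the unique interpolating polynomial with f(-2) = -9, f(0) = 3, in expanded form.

f(t) = 6t + 3

L_0(t) = t / [-2] = -(1/2)t
L_1(t) = (t + 2) / [2] = (1/2)t + 1
f(t) = (-9)·L_0 + 3·L_1
  (-9)·L_0(t) = (9/2)t
  3·L_1(t) = (3/2)t + 3
Adding term by term: 6t + 3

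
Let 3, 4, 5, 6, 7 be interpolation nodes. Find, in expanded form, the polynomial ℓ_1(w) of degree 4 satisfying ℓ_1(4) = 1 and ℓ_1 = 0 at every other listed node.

ℓ_1(w) = (w - 3)(w - 5)(w - 6)(w - 7) / [(1)·(-1)·(-2)·(-3)]
       = (w^4 - 21w^3 + 161w^2 - 531w + 630) / (-6)

ℓ_1(w) = -(1/6)w^4 + (7/2)w^3 - (161/6)w^2 + (177/2)w - 105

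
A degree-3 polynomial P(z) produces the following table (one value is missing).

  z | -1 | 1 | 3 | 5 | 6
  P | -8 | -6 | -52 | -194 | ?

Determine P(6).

-316

The 4 known values determine P uniquely (degree ≤ 3).
L_0(6) = (5)·(3)·(1)/[(-2)·(-4)·(-6)] = -5/16
L_1(6) = (7)·(3)·(1)/[(2)·(-2)·(-4)] = 21/16
L_2(6) = (7)·(5)·(1)/[(4)·(2)·(-2)] = -35/16
L_3(6) = (7)·(5)·(3)/[(6)·(4)·(2)] = 35/16
Sum: (-8)·(-5/16) + (-6)·(21/16) + (-52)·(-35/16) + (-194)·(35/16) = -316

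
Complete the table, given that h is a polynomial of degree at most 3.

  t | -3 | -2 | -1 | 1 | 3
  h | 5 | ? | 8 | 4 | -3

The 4 known values determine h uniquely (degree ≤ 3).
Evaluate each Lagrange basis at t = -2:
L_0(-2) = (-1)·(-3)·(-5)/[(-2)·(-4)·(-6)] = 5/16
L_1(-2) = (1)·(-3)·(-5)/[(2)·(-2)·(-4)] = 15/16
L_2(-2) = (1)·(-1)·(-5)/[(4)·(2)·(-2)] = -5/16
L_3(-2) = (1)·(-1)·(-3)/[(6)·(4)·(2)] = 1/16
Sum: 5·(5/16) + 8·(15/16) + 4·(-5/16) + (-3)·(1/16) = 61/8

61/8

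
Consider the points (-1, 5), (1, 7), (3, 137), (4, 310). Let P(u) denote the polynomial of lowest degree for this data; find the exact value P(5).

587

L_0(5) = (4)·(2)·(1)/[(-2)·(-4)·(-5)] = -1/5
L_1(5) = (6)·(2)·(1)/[(2)·(-2)·(-3)] = 1
L_2(5) = (6)·(4)·(1)/[(4)·(2)·(-1)] = -3
L_3(5) = (6)·(4)·(2)/[(5)·(3)·(1)] = 16/5
Sum: 5·(-1/5) + 7·(1) + 137·(-3) + 310·(16/5) = 587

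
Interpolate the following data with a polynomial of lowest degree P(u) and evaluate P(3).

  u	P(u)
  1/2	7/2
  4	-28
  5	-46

-14

Evaluate each Lagrange basis at u = 3:
L_0(3) = (-1)·(-2)/[(-7/2)·(-9/2)] = 8/63
L_1(3) = (5/2)·(-2)/[(7/2)·(-1)] = 10/7
L_2(3) = (5/2)·(-1)/[(9/2)·(1)] = -5/9
Sum: 7/2·(8/63) + (-28)·(10/7) + (-46)·(-5/9) = -14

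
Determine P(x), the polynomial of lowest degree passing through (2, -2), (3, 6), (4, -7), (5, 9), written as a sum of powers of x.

Newton's divided differences:
P[2,3] = (6 - (-2)) / (3 - 2) = 8
P[3,4] = (-7 - 6) / (4 - 3) = -13
P[4,5] = (9 - (-7)) / (5 - 4) = 16
P[2,3,4] = (-13 - 8) / (4 - 2) = -21/2
P[3,4,5] = (16 - (-13)) / (5 - 3) = 29/2
P[2,3,4,5] = (29/2 - (-21/2)) / (5 - 2) = 25/3
P(x) = -2 + 8·(x - 2) + (-21/2)·(x - 2)(x - 3) + (25/3)·(x - 2)(x - 3)(x - 4)
Expanding: P(x) = (25/3)x^3 - (171/2)x^2 + (1663/6)x - 281

P(x) = (25/3)x^3 - (171/2)x^2 + (1663/6)x - 281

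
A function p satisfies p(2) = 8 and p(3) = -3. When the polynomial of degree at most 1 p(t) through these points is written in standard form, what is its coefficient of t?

-11

The leading coefficient equals the top divided difference p[2,3].
p[2,3] = (-3 - 8) / (3 - 2) = -11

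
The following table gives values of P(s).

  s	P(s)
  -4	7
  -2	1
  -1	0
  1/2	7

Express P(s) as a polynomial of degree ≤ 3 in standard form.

P(s) = (16/45)s^3 + (142/45)s^2 + (269/45)s + 143/45

Build the Lagrange basis polynomials:
L_0(s) = (s + 2)(s + 1)(s - 1/2) / [-27] = -(1/27)s^3 - (5/54)s^2 - (1/54)s + 1/27
L_1(s) = (s + 4)(s + 1)(s - 1/2) / [5] = (1/5)s^3 + (9/10)s^2 + (3/10)s - 2/5
L_2(s) = (s + 4)(s + 2)(s - 1/2) / [-9/2] = -(2/9)s^3 - (11/9)s^2 - (10/9)s + 8/9
L_3(s) = (s + 4)(s + 2)(s + 1) / [135/8] = (8/135)s^3 + (56/135)s^2 + (112/135)s + 64/135
P(s) = 7·L_0 + 1·L_1 + 0·L_2 + 7·L_3
  7·L_0(s) = -(7/27)s^3 - (35/54)s^2 - (7/54)s + 7/27
  1·L_1(s) = (1/5)s^3 + (9/10)s^2 + (3/10)s - 2/5
  0·L_2(s) = 0
  7·L_3(s) = (56/135)s^3 + (392/135)s^2 + (784/135)s + 448/135
Adding term by term: (16/45)s^3 + (142/45)s^2 + (269/45)s + 143/45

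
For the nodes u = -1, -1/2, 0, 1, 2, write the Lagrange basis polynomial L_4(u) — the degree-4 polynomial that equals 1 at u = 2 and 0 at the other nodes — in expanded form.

L_4(u) = (1/15)u^4 + (1/30)u^3 - (1/15)u^2 - (1/30)u

L_4(u) = (u + 1)(u + 1/2)u(u - 1) / [(3)·(5/2)·(2)·(1)]
       = (u^4 + (1/2)u^3 - u^2 - (1/2)u) / (15)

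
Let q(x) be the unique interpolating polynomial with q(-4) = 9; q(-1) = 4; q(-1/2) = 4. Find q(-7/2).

Evaluate each Lagrange basis at x = -7/2:
L_0(-7/2) = (-5/2)·(-3)/[(-3)·(-7/2)] = 5/7
L_1(-7/2) = (1/2)·(-3)/[(3)·(-1/2)] = 1
L_2(-7/2) = (1/2)·(-5/2)/[(7/2)·(1/2)] = -5/7
Sum: 9·(5/7) + 4·(1) + 4·(-5/7) = 53/7

53/7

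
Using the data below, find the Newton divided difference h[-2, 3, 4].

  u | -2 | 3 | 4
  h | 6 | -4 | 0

1

h[-2,3] = (-4 - 6) / (3 - (-2)) = -2
h[3,4] = (0 - (-4)) / (4 - 3) = 4
h[-2,3,4] = (4 - (-2)) / (4 - (-2)) = 1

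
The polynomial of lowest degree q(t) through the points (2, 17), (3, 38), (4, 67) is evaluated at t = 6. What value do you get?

149

L_0(6) = (3)·(2)/[(-1)·(-2)] = 3
L_1(6) = (4)·(2)/[(1)·(-1)] = -8
L_2(6) = (4)·(3)/[(2)·(1)] = 6
Sum: 17·(3) + 38·(-8) + 67·(6) = 149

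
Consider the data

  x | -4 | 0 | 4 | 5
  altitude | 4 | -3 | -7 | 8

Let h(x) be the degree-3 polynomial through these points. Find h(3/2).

-9193/768

Evaluate each Lagrange basis at x = 3/2:
L_0(3/2) = (3/2)·(-5/2)·(-7/2)/[(-4)·(-8)·(-9)] = -35/768
L_1(3/2) = (11/2)·(-5/2)·(-7/2)/[(4)·(-4)·(-5)] = 77/128
L_2(3/2) = (11/2)·(3/2)·(-7/2)/[(8)·(4)·(-1)] = 231/256
L_3(3/2) = (11/2)·(3/2)·(-5/2)/[(9)·(5)·(1)] = -11/24
Sum: 4·(-35/768) + (-3)·(77/128) + (-7)·(231/256) + 8·(-11/24) = -9193/768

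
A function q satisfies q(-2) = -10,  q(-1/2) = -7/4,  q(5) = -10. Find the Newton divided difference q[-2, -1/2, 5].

q[-2,-1/2] = (-7/4 - (-10)) / (-1/2 - (-2)) = 11/2
q[-1/2,5] = (-10 - (-7/4)) / (5 - (-1/2)) = -3/2
q[-2,-1/2,5] = (-3/2 - 11/2) / (5 - (-2)) = -1

-1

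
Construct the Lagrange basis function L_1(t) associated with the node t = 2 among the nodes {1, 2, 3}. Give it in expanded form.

L_1(t) = (t - 1)(t - 3) / [(1)·(-1)]
       = (t^2 - 4t + 3) / (-1)

L_1(t) = -t^2 + 4t - 3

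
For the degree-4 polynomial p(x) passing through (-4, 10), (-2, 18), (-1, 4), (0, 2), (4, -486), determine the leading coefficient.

The leading coefficient equals the top divided difference p[-4,-2,-1,0,4].
p[-4,-2] = (18 - 10) / (-2 - (-4)) = 4
p[-2,-1] = (4 - 18) / (-1 - (-2)) = -14
p[-1,0] = (2 - 4) / (0 - (-1)) = -2
p[0,4] = (-486 - 2) / (4 - 0) = -122
p[-4,-2,-1] = (-14 - 4) / (-1 - (-4)) = -6
p[-2,-1,0] = (-2 - (-14)) / (0 - (-2)) = 6
p[-1,0,4] = (-122 - (-2)) / (4 - (-1)) = -24
p[-4,-2,-1,0] = (6 - (-6)) / (0 - (-4)) = 3
p[-2,-1,0,4] = (-24 - 6) / (4 - (-2)) = -5
p[-4,-2,-1,0,4] = (-5 - 3) / (4 - (-4)) = -1

-1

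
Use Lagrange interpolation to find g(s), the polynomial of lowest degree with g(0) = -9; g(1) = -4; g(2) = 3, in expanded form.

g(s) = s^2 + 4s - 9

Build the Lagrange basis polynomials:
L_0(s) = (s - 1)(s - 2) / [2] = (1/2)s^2 - (3/2)s + 1
L_1(s) = s(s - 2) / [-1] = -s^2 + 2s
L_2(s) = s(s - 1) / [2] = (1/2)s^2 - (1/2)s
g(s) = (-9)·L_0 + (-4)·L_1 + 3·L_2
  (-9)·L_0(s) = -(9/2)s^2 + (27/2)s - 9
  (-4)·L_1(s) = 4s^2 - 8s
  3·L_2(s) = (3/2)s^2 - (3/2)s
Adding term by term: s^2 + 4s - 9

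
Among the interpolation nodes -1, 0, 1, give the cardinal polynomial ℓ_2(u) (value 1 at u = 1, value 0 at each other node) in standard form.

ℓ_2(u) = (1/2)u^2 + (1/2)u

ℓ_2(u) = (u + 1)u / [(2)·(1)]
       = (u^2 + u) / (2)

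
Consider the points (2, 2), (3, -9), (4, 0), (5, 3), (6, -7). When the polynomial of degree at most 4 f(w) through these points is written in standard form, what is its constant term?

Build the Lagrange basis polynomials:
L_0(w) = (w - 3)(w - 4)(w - 5)(w - 6) / [24] = (1/24)w^4 - (3/4)w^3 + (119/24)w^2 - (57/4)w + 15
L_1(w) = (w - 2)(w - 4)(w - 5)(w - 6) / [-6] = -(1/6)w^4 + (17/6)w^3 - (52/3)w^2 + (134/3)w - 40
L_2(w) = (w - 2)(w - 3)(w - 5)(w - 6) / [4] = (1/4)w^4 - 4w^3 + (91/4)w^2 - 54w + 45
L_3(w) = (w - 2)(w - 3)(w - 4)(w - 6) / [-6] = -(1/6)w^4 + (5/2)w^3 - (40/3)w^2 + 30w - 24
L_4(w) = (w - 2)(w - 3)(w - 4)(w - 5) / [24] = (1/24)w^4 - (7/12)w^3 + (71/24)w^2 - (77/12)w + 5
f(w) = 2·L_0 + (-9)·L_1 + 0·L_2 + 3·L_3 + (-7)·L_4
Only the constant term is needed; take it from each L_i and combine:
2·(15) + (-9)·(-40) + 0·(45) + 3·(-24) + (-7)·(5) = 283

283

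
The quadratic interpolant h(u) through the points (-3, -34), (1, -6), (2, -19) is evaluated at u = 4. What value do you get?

Evaluate each Lagrange basis at u = 4:
L_0(4) = (3)·(2)/[(-4)·(-5)] = 3/10
L_1(4) = (7)·(2)/[(4)·(-1)] = -7/2
L_2(4) = (7)·(3)/[(5)·(1)] = 21/5
Sum: (-34)·(3/10) + (-6)·(-7/2) + (-19)·(21/5) = -69

-69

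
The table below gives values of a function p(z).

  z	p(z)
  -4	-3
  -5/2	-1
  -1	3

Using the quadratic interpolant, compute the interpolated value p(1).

103/9

Using Newton's divided-difference form:
p[-4,-5/2] = (-1 - (-3)) / (-5/2 - (-4)) = 4/3
p[-5/2,-1] = (3 - (-1)) / (-1 - (-5/2)) = 8/3
p[-4,-5/2,-1] = (8/3 - 4/3) / (-1 - (-4)) = 4/9
p(1) = -3 + (4/3)·(5) + (4/9)·(5)·(7/2) = 103/9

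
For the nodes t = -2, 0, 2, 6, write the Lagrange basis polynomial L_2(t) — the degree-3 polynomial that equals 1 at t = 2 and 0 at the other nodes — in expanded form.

L_2(t) = -(1/32)t^3 + (1/8)t^2 + (3/8)t

L_2(t) = (t + 2)t(t - 6) / [(4)·(2)·(-4)]
       = (t^3 - 4t^2 - 12t) / (-32)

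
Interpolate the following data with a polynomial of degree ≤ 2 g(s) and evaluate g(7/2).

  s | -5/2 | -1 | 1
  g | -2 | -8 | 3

331/7

Evaluate each Lagrange basis at s = 7/2:
L_0(7/2) = (9/2)·(5/2)/[(-3/2)·(-7/2)] = 15/7
L_1(7/2) = (6)·(5/2)/[(3/2)·(-2)] = -5
L_2(7/2) = (6)·(9/2)/[(7/2)·(2)] = 27/7
Sum: (-2)·(15/7) + (-8)·(-5) + 3·(27/7) = 331/7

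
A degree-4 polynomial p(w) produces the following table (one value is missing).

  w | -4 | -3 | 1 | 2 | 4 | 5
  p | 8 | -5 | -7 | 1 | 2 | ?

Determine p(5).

The 5 known values determine p uniquely (degree ≤ 4).
Evaluate each Lagrange basis at w = 5:
L_0(5) = (8)·(4)·(3)·(1)/[(-1)·(-5)·(-6)·(-8)] = 2/5
L_1(5) = (9)·(4)·(3)·(1)/[(1)·(-4)·(-5)·(-7)] = -27/35
L_2(5) = (9)·(8)·(3)·(1)/[(5)·(4)·(-1)·(-3)] = 18/5
L_3(5) = (9)·(8)·(4)·(1)/[(6)·(5)·(1)·(-2)] = -24/5
L_4(5) = (9)·(8)·(4)·(3)/[(8)·(7)·(3)·(2)] = 18/7
Sum: 8·(2/5) + (-5)·(-27/35) + (-7)·(18/5) + 1·(-24/5) + 2·(18/7) = -89/5

-89/5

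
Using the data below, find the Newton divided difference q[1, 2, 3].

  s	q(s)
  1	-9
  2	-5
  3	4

5/2

q[1,2] = (-5 - (-9)) / (2 - 1) = 4
q[2,3] = (4 - (-5)) / (3 - 2) = 9
q[1,2,3] = (9 - 4) / (3 - 1) = 5/2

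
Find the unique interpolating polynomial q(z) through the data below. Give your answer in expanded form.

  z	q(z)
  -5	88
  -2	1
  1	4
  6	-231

q(z) = -z^3 - z^2 + 3z + 3

L_0(z) = (z + 2)(z - 1)(z - 6) / [-198] = -(1/198)z^3 + (5/198)z^2 + (4/99)z - 2/33
L_1(z) = (z + 5)(z - 1)(z - 6) / [72] = (1/72)z^3 - (1/36)z^2 - (29/72)z + 5/12
L_2(z) = (z + 5)(z + 2)(z - 6) / [-90] = -(1/90)z^3 - (1/90)z^2 + (16/45)z + 2/3
L_3(z) = (z + 5)(z + 2)(z - 1) / [440] = (1/440)z^3 + (3/220)z^2 + (3/440)z - 1/44
q(z) = 88·L_0 + 1·L_1 + 4·L_2 + (-231)·L_3
  88·L_0(z) = -(4/9)z^3 + (20/9)z^2 + (32/9)z - 16/3
  1·L_1(z) = (1/72)z^3 - (1/36)z^2 - (29/72)z + 5/12
  4·L_2(z) = -(2/45)z^3 - (2/45)z^2 + (64/45)z + 8/3
  (-231)·L_3(z) = -(21/40)z^3 - (63/20)z^2 - (63/40)z + 21/4
Adding term by term: -z^3 - z^2 + 3z + 3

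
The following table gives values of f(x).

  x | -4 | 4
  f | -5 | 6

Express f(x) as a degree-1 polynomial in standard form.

Build the Lagrange basis polynomials:
L_0(x) = (x - 4) / [-8] = -(1/8)x + 1/2
L_1(x) = (x + 4) / [8] = (1/8)x + 1/2
f(x) = (-5)·L_0 + 6·L_1
  (-5)·L_0(x) = (5/8)x - 5/2
  6·L_1(x) = (3/4)x + 3
Adding term by term: (11/8)x + 1/2

f(x) = (11/8)x + 1/2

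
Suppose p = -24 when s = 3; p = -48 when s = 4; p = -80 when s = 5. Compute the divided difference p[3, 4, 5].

p[3,4] = (-48 - (-24)) / (4 - 3) = -24
p[4,5] = (-80 - (-48)) / (5 - 4) = -32
p[3,4,5] = (-32 - (-24)) / (5 - 3) = -4

-4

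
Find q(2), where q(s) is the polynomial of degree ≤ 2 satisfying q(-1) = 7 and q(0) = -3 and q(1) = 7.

Evaluate each Lagrange basis at s = 2:
L_0(2) = (2)·(1)/[(-1)·(-2)] = 1
L_1(2) = (3)·(1)/[(1)·(-1)] = -3
L_2(2) = (3)·(2)/[(2)·(1)] = 3
Sum: 7·(1) + (-3)·(-3) + 7·(3) = 37

37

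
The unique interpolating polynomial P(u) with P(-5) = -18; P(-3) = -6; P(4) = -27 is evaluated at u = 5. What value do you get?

-38

L_0(5) = (8)·(1)/[(-2)·(-9)] = 4/9
L_1(5) = (10)·(1)/[(2)·(-7)] = -5/7
L_2(5) = (10)·(8)/[(9)·(7)] = 80/63
Sum: (-18)·(4/9) + (-6)·(-5/7) + (-27)·(80/63) = -38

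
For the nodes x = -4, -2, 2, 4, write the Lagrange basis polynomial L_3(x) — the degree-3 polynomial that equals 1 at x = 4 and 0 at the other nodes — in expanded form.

L_3(x) = (x + 4)(x + 2)(x - 2) / [(8)·(6)·(2)]
       = (x^3 + 4x^2 - 4x - 16) / (96)

L_3(x) = (1/96)x^3 + (1/24)x^2 - (1/24)x - 1/6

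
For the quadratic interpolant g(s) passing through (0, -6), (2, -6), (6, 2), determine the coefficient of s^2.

The leading coefficient equals the top divided difference g[0,2,6].
g[0,2] = (-6 - (-6)) / (2 - 0) = 0
g[2,6] = (2 - (-6)) / (6 - 2) = 2
g[0,2,6] = (2 - 0) / (6 - 0) = 1/3

1/3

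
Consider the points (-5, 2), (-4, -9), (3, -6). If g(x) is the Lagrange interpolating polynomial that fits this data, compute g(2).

-15

Evaluate each Lagrange basis at x = 2:
L_0(2) = (6)·(-1)/[(-1)·(-8)] = -3/4
L_1(2) = (7)·(-1)/[(1)·(-7)] = 1
L_2(2) = (7)·(6)/[(8)·(7)] = 3/4
Sum: 2·(-3/4) + (-9)·(1) + (-6)·(3/4) = -15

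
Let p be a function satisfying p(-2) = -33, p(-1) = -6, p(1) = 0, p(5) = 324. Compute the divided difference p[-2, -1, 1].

p[-2,-1] = (-6 - (-33)) / (-1 - (-2)) = 27
p[-1,1] = (0 - (-6)) / (1 - (-1)) = 3
p[-2,-1,1] = (3 - 27) / (1 - (-2)) = -8

-8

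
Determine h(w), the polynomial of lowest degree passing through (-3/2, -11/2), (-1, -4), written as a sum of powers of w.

h(w) = 3w - 1

Build the Lagrange basis polynomials:
L_0(w) = (w + 1) / [-1/2] = -2w - 2
L_1(w) = (w + 3/2) / [1/2] = 2w + 3
h(w) = (-11/2)·L_0 + (-4)·L_1
  (-11/2)·L_0(w) = 11w + 11
  (-4)·L_1(w) = -8w - 12
Adding term by term: 3w - 1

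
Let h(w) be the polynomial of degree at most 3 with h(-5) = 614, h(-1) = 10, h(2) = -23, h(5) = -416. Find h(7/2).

L_0(7/2) = (9/2)·(3/2)·(-3/2)/[(-4)·(-7)·(-10)] = 81/2240
L_1(7/2) = (17/2)·(3/2)·(-3/2)/[(4)·(-3)·(-6)] = -17/64
L_2(7/2) = (17/2)·(9/2)·(-3/2)/[(7)·(3)·(-3)] = 51/56
L_3(7/2) = (17/2)·(9/2)·(3/2)/[(10)·(6)·(3)] = 51/160
Sum: 614·(81/2240) + 10·(-17/64) + (-23)·(51/56) + (-416)·(51/160) = -134

-134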